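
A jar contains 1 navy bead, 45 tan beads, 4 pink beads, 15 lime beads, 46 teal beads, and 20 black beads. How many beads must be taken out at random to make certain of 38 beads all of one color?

115

In the worst case we take at most 37 of each color, but all 1 navy, all 4 pink, all 15 lime, and all 20 black (fewer than 37), giving 1 + 37 + 4 + 15 + 37 + 20 = 114.
One more bead then forces some color to 38, so 114 + 1 = 115.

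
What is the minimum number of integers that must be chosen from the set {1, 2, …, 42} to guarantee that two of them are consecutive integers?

Partition {1, …, 42} into 21 pairs: {1,2}, {3,4}, …, {41,42}.
Choosing 21 integers — say the 21 even numbers 2, 4, …, 42 — takes one from each pair and avoids the property.
Choosing 22 forces two into the same pair by pigeonhole, and those are consecutive. So 22.

22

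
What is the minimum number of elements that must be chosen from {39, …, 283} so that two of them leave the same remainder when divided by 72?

Group the integers by remainder mod 72; there are 72 residue classes, each nonempty in this range.
Choosing one from each class (72 integers) avoids any shared remainder.
One more choice must repeat a class, so two differ by a multiple of 72. Hence 72 + 1 = 73.

73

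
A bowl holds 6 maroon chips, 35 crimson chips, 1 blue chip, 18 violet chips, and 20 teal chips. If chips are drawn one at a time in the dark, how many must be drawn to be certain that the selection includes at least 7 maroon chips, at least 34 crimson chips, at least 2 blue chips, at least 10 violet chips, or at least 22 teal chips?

70

Each of the 5 colors has its own threshold; avoid all of them simultaneously.
The worst case stops just short of every target: 6 maroon, 33 crimson, 1 blue, 9 violet, all 20 teal — 6 + 33 + 1 + 9 + 20 = 69 chips.
One more chip must push some color to its target, so 69 + 1 = 70.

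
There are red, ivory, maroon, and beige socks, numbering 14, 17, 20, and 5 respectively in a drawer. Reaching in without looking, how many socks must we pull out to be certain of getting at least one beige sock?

52

To avoid beige socks as long as possible, exhaust the other 3 colors first.
The worst case draws every non-beige sock first: 14 + 17 + 20 = 51.
The next draw is then forced to be beige, giving 51 + 1 = 52.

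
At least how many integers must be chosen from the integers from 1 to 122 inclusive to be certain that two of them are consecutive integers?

62

Partition {1, …, 122} into 61 pairs: {1,2}, {3,4}, …, {121,122}.
Choosing 61 integers — say the 61 even numbers 2, 4, …, 122 — takes one from each pair and avoids the property.
Choosing 62 forces two into the same pair by pigeonhole, and those are consecutive. So 62.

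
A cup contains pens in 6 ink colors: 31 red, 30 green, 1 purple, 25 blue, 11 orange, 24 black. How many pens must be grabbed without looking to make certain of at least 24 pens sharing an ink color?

105

Treat the 6 ink colors as pigeonholes.
In the worst case we take at most 23 of each ink color, but all 1 purple and all 11 orange (fewer than 23), giving 23 + 23 + 1 + 23 + 11 + 23 = 104.
One more pen then forces some ink color to 24, so 104 + 1 = 105.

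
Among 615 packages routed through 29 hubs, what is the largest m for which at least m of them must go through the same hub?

If each of the 29 hubs held at most 21, the total would be at most 29 × 21 = 609 < 615, a contradiction.
So at least one holds ⌈615/29⌉ = 22.

22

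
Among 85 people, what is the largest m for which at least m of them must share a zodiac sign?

The 85 people fall into 12 zodiac signs.
If each of the 12 zodiac signs held at most 7, the total would be at most 12 × 7 = 84 < 85, a contradiction.
So at least one holds ⌈85/12⌉ = 8.

8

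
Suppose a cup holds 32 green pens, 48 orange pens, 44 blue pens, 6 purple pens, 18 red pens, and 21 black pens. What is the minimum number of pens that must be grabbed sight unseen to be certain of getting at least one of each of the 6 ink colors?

164

The hardest ink color to obtain is purple: we could draw every other pen first — 169 − 6 = 163 pens — without a single purple one.
The next draw must be purple, so 163 + 1 = 164.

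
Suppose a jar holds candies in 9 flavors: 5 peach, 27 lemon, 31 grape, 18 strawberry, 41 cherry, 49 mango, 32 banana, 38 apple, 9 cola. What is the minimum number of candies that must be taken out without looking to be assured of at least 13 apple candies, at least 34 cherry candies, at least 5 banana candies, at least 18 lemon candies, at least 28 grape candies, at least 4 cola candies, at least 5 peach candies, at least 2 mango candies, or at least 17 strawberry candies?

The worst case stops just short of every target: 4 peach, 17 lemon, 27 grape, 16 strawberry, 33 cherry, 1 mango, 4 banana, 12 apple, 3 cola — 4 + 17 + 27 + 16 + 33 + 1 + 4 + 12 + 3 = 117 candies.
One more candy must push some flavor to its target, so 117 + 1 = 118.

118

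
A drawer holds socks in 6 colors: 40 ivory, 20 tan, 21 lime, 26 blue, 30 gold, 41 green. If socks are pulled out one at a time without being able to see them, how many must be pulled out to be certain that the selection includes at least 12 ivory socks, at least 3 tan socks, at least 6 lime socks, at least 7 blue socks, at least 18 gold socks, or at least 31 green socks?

72

The worst case stops just short of every target: 11 ivory, 2 tan, 5 lime, 6 blue, 17 gold, 30 green — 11 + 2 + 5 + 6 + 17 + 30 = 71 socks.
One more sock must push some color to its target, so 71 + 1 = 72.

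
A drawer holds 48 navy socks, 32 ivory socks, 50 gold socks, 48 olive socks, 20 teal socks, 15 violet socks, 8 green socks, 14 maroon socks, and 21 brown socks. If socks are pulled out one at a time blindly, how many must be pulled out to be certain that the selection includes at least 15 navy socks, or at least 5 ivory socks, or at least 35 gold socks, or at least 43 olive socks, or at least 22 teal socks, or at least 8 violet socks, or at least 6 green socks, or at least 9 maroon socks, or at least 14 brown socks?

Each of the 9 colors has its own threshold; avoid all of them simultaneously.
The worst case stops just short of every target: 14 navy, 4 ivory, 34 gold, 42 olive, all 20 teal, 7 violet, 5 green, 8 maroon, 13 brown — 14 + 4 + 34 + 42 + 20 + 7 + 5 + 8 + 13 = 147 socks.
One more sock must push some color to its target, so 147 + 1 = 148.

148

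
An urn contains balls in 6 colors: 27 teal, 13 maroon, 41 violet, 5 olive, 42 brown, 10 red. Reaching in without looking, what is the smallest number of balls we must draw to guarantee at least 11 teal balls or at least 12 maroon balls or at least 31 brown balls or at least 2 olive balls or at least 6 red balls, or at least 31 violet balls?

The worst case stops just short of every target: 10 teal, 11 maroon, 30 violet, 1 olive, 30 brown, 5 red — 10 + 11 + 30 + 1 + 30 + 5 = 87 balls.
One more ball must push some color to its target, so 87 + 1 = 88.

88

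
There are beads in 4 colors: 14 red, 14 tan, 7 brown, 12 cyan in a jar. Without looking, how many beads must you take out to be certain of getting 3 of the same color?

9

Treat the 4 colors as pigeonholes.
The worst case takes 2 beads of each color without reaching 3 of any: 4 × 2 = 8.
The next bead must bring some color to 3, so 8 + 1 = 9.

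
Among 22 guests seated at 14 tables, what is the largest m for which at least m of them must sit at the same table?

2

If each of the 14 tables held at most 1, the total would be at most 14 × 1 = 14 < 22, a contradiction.
So at least one holds ⌈22/14⌉ = 2.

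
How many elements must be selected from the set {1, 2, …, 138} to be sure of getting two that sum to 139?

70

Partition {1, …, 138} into 69 pairs: {1,138}, {2,137}, …, {69,70}.
Choosing 69 integers — say the integers 1 through 69 — takes one from each pair and avoids the property.
Choosing 70 forces two into the same pair by pigeonhole, and those sum to 139. So 70.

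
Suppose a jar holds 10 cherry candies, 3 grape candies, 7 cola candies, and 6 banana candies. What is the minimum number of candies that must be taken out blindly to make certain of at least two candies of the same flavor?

5

Treat the 4 flavors as pigeonholes.
The worst case takes 1 candy of each flavor without reaching 2 of any: 4 × 1 = 4.
The next candy must bring some flavor to 2, so 4 + 1 = 5.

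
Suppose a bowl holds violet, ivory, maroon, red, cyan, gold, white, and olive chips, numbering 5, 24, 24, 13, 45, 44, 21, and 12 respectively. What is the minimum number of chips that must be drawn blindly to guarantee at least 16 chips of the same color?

In the worst case we take at most 15 of each color, but all 5 violet, all 13 red, and all 12 olive (fewer than 15), giving 5 + 15 + 15 + 13 + 15 + 15 + 15 + 12 = 105.
One more chip then forces some color to 16, so 105 + 1 = 106.

106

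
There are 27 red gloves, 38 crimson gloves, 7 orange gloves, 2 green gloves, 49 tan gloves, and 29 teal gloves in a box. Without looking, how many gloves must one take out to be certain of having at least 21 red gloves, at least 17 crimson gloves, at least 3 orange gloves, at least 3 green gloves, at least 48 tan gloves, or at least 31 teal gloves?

The worst case stops just short of every target: 20 red, 16 crimson, 2 orange, 2 green, 47 tan, all 29 teal — 20 + 16 + 2 + 2 + 47 + 29 = 116 gloves.
One more glove must push some color to its target, so 116 + 1 = 117.

117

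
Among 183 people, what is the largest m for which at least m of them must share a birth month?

16

There are 12 months of the year, which serve as the pigeonholes.
If each of the 12 months of the year held at most 15, the total would be at most 12 × 15 = 180 < 183, a contradiction.
So at least one holds ⌈183/12⌉ = 16.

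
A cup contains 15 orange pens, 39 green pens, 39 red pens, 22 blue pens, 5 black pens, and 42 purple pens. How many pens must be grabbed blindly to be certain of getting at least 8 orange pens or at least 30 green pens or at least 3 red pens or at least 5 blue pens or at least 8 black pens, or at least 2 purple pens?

49

The worst case stops just short of every target: 7 orange, 29 green, 2 red, 4 blue, all 5 black, 1 purple — 7 + 29 + 2 + 4 + 5 + 1 = 48 pens.
One more pen must push some ink color to its target, so 48 + 1 = 49.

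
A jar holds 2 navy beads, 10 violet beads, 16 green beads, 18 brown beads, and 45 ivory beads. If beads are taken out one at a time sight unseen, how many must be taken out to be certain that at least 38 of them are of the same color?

Treat the 5 colors as pigeonholes.
In the worst case we take at most 37 of each color, but all 2 navy, all 10 violet, all 16 green, and all 18 brown (fewer than 37), giving 2 + 10 + 16 + 18 + 37 = 83.
One more bead then forces some color to 38, so 83 + 1 = 84.

84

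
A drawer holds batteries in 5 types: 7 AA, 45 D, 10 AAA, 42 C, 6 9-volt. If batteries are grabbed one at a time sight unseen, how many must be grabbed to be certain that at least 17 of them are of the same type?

56

In the worst case we take at most 16 of each type, but all 7 AA, all 10 AAA, and all 6 9-volt (fewer than 16), giving 7 + 16 + 10 + 16 + 6 = 55.
One more battery then forces some type to 17, so 55 + 1 = 56.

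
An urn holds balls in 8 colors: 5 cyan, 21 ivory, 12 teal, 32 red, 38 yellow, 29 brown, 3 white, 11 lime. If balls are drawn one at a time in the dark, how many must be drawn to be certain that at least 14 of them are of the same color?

84

In the worst case we take at most 13 of each color, but all 5 cyan, all 12 teal, all 3 white, and all 11 lime (fewer than 13), giving 5 + 13 + 12 + 13 + 13 + 13 + 3 + 11 = 83.
One more ball then forces some color to 14, so 83 + 1 = 84.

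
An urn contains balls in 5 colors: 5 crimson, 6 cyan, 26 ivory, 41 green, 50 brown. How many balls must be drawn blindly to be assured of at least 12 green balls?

The worst case draws every non-green ball first: 5 + 6 + 26 + 50 = 87.
The next 12 draws are then forced to be green, giving 87 + 12 = 99.

99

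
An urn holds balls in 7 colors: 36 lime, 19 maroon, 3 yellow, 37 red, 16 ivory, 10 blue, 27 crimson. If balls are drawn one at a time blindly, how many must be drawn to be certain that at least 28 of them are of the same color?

In the worst case we take at most 27 of each color, but all 19 maroon, all 3 yellow, all 16 ivory, and all 10 blue (fewer than 27), giving 27 + 19 + 3 + 27 + 16 + 10 + 27 = 129.
One more ball then forces some color to 28, so 129 + 1 = 130.

130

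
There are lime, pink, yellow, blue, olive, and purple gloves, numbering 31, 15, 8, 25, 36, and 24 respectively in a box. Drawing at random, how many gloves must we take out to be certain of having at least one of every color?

The hardest color to obtain is yellow: we could draw every other glove first — 139 − 8 = 131 gloves — without a single yellow one.
The next draw must be yellow, so 131 + 1 = 132.

132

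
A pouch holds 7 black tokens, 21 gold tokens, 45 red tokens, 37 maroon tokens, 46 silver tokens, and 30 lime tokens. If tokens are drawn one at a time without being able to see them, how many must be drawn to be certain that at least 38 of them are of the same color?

Treat the 6 colors as pigeonholes.
In the worst case we take at most 37 of each color, but all 7 black, all 21 gold, and all 30 lime (fewer than 37), giving 7 + 21 + 37 + 37 + 37 + 30 = 169.
One more token then forces some color to 38, so 169 + 1 = 170.

170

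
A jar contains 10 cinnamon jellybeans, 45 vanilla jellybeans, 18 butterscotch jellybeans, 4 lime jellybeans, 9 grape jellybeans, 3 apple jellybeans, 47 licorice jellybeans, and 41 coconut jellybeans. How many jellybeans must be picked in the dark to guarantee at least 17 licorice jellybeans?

147

The worst case draws every non-licorice jellybean first: 10 + 45 + 18 + 4 + 9 + 3 + 41 = 130.
The next 17 draws are then forced to be licorice, giving 130 + 17 = 147.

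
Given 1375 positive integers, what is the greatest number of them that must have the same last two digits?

There are 100 possible two-digit endings, which serve as the pigeonholes.
If each of the 100 possible two-digit endings held at most 13, the total would be at most 100 × 13 = 1300 < 1375, a contradiction.
So at least one holds ⌈1375/100⌉ = 14.

14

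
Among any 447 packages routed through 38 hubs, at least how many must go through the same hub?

12

If each of the 38 hubs held at most 11, the total would be at most 38 × 11 = 418 < 447, a contradiction.
So at least one holds ⌈447/38⌉ = 12.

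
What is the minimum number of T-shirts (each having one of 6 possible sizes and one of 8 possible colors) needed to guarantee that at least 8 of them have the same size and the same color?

337

There are 6 × 8 = 48 (size, color) combinations acting as pigeonholes.
With 48 × 7 = 336 T-shirts we could place exactly 7 in each, with no (size, color) pair reaching 8.
One more forces some (size, color) pair to hold 8, so 336 + 1 = 337.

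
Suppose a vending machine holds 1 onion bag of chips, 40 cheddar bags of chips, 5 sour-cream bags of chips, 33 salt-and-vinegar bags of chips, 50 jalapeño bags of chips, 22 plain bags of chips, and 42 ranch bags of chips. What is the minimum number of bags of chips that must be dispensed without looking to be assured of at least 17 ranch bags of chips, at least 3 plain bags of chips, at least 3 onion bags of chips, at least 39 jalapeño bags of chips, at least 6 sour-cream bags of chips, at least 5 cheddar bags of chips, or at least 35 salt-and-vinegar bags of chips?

The worst case stops just short of every target: all 1 onion, 4 cheddar, 5 sour-cream, all 33 salt-and-vinegar, 38 jalapeño, 2 plain, 16 ranch — 1 + 4 + 5 + 33 + 38 + 2 + 16 = 99 bags of chips.
One more bag of chips must push some flavor to its target, so 99 + 1 = 100.

100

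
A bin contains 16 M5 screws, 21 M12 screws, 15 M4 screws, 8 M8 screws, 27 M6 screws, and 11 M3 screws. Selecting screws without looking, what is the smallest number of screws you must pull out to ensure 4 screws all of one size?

The worst case takes 3 screws of each size without reaching 4 of any: 6 × 3 = 18.
The next screw must bring some size to 4, so 18 + 1 = 19.

19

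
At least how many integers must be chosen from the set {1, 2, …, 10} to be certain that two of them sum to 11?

Partition {1, …, 10} into 5 pairs: {1,10}, {2,9}, …, {5,6}.
Choosing 5 integers — say the integers 1 through 5 — takes one from each pair and avoids the property.
Choosing 6 forces two into the same pair by pigeonhole, and those sum to 11. So 6.

6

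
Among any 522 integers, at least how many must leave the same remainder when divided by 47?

12

The 522 integers fall into 47 residue classes modulo 47.
If each of the 47 residue classes modulo 47 held at most 11, the total would be at most 47 × 11 = 517 < 522, a contradiction.
So at least one holds ⌈522/47⌉ = 12.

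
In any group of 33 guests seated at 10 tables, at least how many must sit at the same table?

4

The 33 guests fall into 10 tables.
If each of the 10 tables held at most 3, the total would be at most 10 × 3 = 30 < 33, a contradiction.
So at least one holds ⌈33/10⌉ = 4.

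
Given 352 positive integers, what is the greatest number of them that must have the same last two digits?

4

There are 100 possible two-digit endings, which serve as the pigeonholes.
If each of the 100 possible two-digit endings held at most 3, the total would be at most 100 × 3 = 300 < 352, a contradiction.
So at least one holds ⌈352/100⌉ = 4.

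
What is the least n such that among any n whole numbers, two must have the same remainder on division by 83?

Two integers differ by a multiple of 83 exactly when they share a remainder mod 83.
There are 83 residue classes mod 83, so 83 integers can all lie in distinct classes.
One more integer must repeat a residue, giving a difference divisible by 83. So n = 83 + 1 = 84.

84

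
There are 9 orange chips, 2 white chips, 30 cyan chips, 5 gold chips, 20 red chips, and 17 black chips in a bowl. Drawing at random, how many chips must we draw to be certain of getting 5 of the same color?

23

In the worst case we take at most 4 of each color, but all 2 white (fewer than 4), giving 4 + 2 + 4 + 4 + 4 + 4 = 22.
One more chip then forces some color to 5, so 22 + 1 = 23.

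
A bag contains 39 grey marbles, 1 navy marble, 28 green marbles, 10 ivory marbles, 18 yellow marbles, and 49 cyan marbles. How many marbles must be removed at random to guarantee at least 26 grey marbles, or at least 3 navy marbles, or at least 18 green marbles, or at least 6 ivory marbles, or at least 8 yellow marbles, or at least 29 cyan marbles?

84

The worst case stops just short of every target: 25 grey, all 1 navy, 17 green, 5 ivory, 7 yellow, 28 cyan — 25 + 1 + 17 + 5 + 7 + 28 = 83 marbles.
One more marble must push some color to its target, so 83 + 1 = 84.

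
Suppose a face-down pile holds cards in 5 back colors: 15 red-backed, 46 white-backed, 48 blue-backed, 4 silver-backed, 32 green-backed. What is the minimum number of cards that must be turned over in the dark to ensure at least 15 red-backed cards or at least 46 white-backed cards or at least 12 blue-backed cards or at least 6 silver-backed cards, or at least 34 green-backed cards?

Each of the 5 back colors has its own threshold; avoid all of them simultaneously.
The worst case stops just short of every target: 14 red-backed, 45 white-backed, 11 blue-backed, all 4 silver-backed, all 32 green-backed — 14 + 45 + 11 + 4 + 32 = 106 cards.
One more card must push some back color to its target, so 106 + 1 = 107.

107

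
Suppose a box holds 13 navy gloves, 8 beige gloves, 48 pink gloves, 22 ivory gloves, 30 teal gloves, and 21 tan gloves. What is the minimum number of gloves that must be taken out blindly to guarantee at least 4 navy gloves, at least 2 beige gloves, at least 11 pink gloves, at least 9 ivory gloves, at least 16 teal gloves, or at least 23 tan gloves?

The worst case stops just short of every target: 3 navy, 1 beige, 10 pink, 8 ivory, 15 teal, all 21 tan — 3 + 1 + 10 + 8 + 15 + 21 = 58 gloves.
One more glove must push some color to its target, so 58 + 1 = 59.

59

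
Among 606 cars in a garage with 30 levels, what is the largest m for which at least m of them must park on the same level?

21

The 606 cars fall into 30 levels.
If each of the 30 levels held at most 20, the total would be at most 30 × 20 = 600 < 606, a contradiction.
So at least one holds ⌈606/30⌉ = 21.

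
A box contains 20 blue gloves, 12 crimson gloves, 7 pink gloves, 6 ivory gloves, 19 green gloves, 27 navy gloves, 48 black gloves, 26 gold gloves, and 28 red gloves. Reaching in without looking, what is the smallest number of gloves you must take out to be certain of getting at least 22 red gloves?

187

The worst case draws every non-red glove first: 20 + 12 + 7 + 6 + 19 + 27 + 48 + 26 = 165.
The next 22 draws are then forced to be red, giving 165 + 22 = 187.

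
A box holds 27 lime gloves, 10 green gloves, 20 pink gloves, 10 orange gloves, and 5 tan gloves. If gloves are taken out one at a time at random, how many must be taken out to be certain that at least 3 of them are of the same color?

11

Treat the 5 colors as pigeonholes.
The worst case takes 2 gloves of each color without reaching 3 of any: 5 × 2 = 10.
The next glove must bring some color to 3, so 10 + 1 = 11.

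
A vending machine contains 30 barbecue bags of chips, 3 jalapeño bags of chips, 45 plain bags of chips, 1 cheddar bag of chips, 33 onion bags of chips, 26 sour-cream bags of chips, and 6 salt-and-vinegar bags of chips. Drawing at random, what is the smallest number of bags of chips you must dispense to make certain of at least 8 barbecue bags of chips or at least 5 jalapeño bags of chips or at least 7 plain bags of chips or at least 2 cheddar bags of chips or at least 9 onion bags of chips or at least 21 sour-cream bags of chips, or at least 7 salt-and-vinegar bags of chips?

Each of the 7 flavors has its own threshold; avoid all of them simultaneously.
The worst case stops just short of every target: 7 barbecue, all 3 jalapeño, 6 plain, 1 cheddar, 8 onion, 20 sour-cream, 6 salt-and-vinegar — 7 + 3 + 6 + 1 + 8 + 20 + 6 = 51 bags of chips.
One more bag of chips must push some flavor to its target, so 51 + 1 = 52.

52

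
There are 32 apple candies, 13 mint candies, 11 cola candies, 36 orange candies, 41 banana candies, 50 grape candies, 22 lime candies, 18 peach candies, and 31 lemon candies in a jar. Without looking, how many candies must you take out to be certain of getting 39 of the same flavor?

240

Treat the 9 flavors as pigeonholes.
In the worst case we take at most 38 of each flavor, but all 32 apple, all 13 mint, all 11 cola, all 36 orange, all 22 lime, all 18 peach, and all 31 lemon (fewer than 38), giving 32 + 13 + 11 + 36 + 38 + 38 + 22 + 18 + 31 = 239.
One more candy then forces some flavor to 39, so 239 + 1 = 240.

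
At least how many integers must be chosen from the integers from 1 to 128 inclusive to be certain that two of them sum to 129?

65

Partition {1, …, 128} into 64 pairs: {1,128}, {2,127}, …, {64,65}.
Choosing 64 integers — say the integers 1 through 64 — takes one from each pair and avoids the property.
Choosing 65 forces two into the same pair by pigeonhole, and those sum to 129. So 65.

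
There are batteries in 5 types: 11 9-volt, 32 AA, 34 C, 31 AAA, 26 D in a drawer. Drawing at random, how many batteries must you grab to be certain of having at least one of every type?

The hardest type to obtain is 9-volt: we could draw every other battery first — 134 − 11 = 123 batteries — without a single 9-volt one.
The next draw must be 9-volt, so 123 + 1 = 124.

124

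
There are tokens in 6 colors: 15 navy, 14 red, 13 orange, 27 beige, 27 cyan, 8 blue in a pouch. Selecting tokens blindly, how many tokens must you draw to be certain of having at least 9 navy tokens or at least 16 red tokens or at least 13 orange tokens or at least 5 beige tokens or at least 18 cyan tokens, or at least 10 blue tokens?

Each of the 6 colors has its own threshold; avoid all of them simultaneously.
The worst case stops just short of every target: 8 navy, all 14 red, 12 orange, 4 beige, 17 cyan, all 8 blue — 8 + 14 + 12 + 4 + 17 + 8 = 63 tokens.
One more token must push some color to its target, so 63 + 1 = 64.

64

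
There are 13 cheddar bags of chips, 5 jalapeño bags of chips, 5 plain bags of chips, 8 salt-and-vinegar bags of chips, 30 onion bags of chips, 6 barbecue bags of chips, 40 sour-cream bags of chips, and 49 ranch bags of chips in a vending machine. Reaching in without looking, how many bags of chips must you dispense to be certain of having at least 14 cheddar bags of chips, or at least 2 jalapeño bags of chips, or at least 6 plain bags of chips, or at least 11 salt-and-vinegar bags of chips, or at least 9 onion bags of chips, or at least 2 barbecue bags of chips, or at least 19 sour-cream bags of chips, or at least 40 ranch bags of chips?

94

The worst case stops just short of every target: 13 cheddar, 1 jalapeño, 5 plain, all 8 salt-and-vinegar, 8 onion, 1 barbecue, 18 sour-cream, 39 ranch — 13 + 1 + 5 + 8 + 8 + 1 + 18 + 39 = 93 bags of chips.
One more bag of chips must push some flavor to its target, so 93 + 1 = 94.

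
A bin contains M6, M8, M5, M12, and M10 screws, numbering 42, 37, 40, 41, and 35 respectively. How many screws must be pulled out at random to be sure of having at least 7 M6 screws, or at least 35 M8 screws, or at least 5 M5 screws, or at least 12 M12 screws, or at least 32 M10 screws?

The worst case stops just short of every target: 6 M6, 34 M8, 4 M5, 11 M12, 31 M10 — 6 + 34 + 4 + 11 + 31 = 86 screws.
One more screw must push some size to its target, so 86 + 1 = 87.

87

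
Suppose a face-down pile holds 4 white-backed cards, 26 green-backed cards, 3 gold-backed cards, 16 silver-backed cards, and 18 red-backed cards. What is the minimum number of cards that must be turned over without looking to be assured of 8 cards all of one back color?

29

In the worst case we take at most 7 of each back color, but all 4 white-backed and all 3 gold-backed (fewer than 7), giving 4 + 7 + 3 + 7 + 7 = 28.
One more card then forces some back color to 8, so 28 + 1 = 29.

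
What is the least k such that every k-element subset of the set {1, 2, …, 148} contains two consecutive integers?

75

Partition {1, …, 148} into 74 pairs: {1,2}, {3,4}, …, {147,148}.
Choosing 74 integers — say the 74 even numbers 2, 4, …, 148 — takes one from each pair and avoids the property.
Choosing 75 forces two into the same pair by pigeonhole, and those are consecutive. So 75.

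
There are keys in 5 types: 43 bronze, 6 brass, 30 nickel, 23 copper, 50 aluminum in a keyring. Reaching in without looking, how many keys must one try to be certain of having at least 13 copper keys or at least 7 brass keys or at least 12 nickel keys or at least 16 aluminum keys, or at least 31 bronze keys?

The worst case stops just short of every target: 30 bronze, 6 brass, 11 nickel, 12 copper, 15 aluminum — 30 + 6 + 11 + 12 + 15 = 74 keys.
One more key must push some type to its target, so 74 + 1 = 75.

75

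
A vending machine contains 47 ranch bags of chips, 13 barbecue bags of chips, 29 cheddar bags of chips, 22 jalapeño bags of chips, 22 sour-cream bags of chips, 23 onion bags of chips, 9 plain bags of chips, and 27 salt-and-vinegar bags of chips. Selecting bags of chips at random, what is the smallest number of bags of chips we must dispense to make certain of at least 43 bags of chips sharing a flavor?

Treat the 8 flavors as pigeonholes.
In the worst case we take at most 42 of each flavor, but all 13 barbecue, all 29 cheddar, all 22 jalapeño, all 22 sour-cream, all 23 onion, all 9 plain, and all 27 salt-and-vinegar (fewer than 42), giving 42 + 13 + 29 + 22 + 22 + 23 + 9 + 27 = 187.
One more bag of chips then forces some flavor to 43, so 187 + 1 = 188.

188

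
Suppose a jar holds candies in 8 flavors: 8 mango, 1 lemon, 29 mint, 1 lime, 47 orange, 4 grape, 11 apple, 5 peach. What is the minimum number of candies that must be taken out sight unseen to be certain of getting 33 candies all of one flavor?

92

Treat the 8 flavors as pigeonholes.
In the worst case we take at most 32 of each flavor, but all 8 mango, all 1 lemon, all 29 mint, all 1 lime, all 4 grape, all 11 apple, and all 5 peach (fewer than 32), giving 8 + 1 + 29 + 1 + 32 + 4 + 11 + 5 = 91.
One more candy then forces some flavor to 33, so 91 + 1 = 92.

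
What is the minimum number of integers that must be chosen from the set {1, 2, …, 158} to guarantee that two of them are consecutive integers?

80

Partition {1, …, 158} into 79 pairs: {1,2}, {3,4}, …, {157,158}.
Choosing 79 integers — say the 79 even numbers 2, 4, …, 158 — takes one from each pair and avoids the property.
Choosing 80 forces two into the same pair by pigeonhole, and those are consecutive. So 80.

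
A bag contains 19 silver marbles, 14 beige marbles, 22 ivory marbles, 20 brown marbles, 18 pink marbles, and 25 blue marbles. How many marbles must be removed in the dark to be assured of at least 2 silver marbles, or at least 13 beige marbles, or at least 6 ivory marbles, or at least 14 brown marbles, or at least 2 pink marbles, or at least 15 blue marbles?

Each of the 6 colors has its own threshold; avoid all of them simultaneously.
The worst case stops just short of every target: 1 silver, 12 beige, 5 ivory, 13 brown, 1 pink, 14 blue — 1 + 12 + 5 + 13 + 1 + 14 = 46 marbles.
One more marble must push some color to its target, so 46 + 1 = 47.

47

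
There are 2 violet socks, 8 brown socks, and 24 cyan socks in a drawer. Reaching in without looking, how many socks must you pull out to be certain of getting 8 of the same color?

Treat the 3 colors as pigeonholes.
In the worst case we take at most 7 of each color, but all 2 violet (fewer than 7), giving 2 + 7 + 7 = 16.
One more sock then forces some color to 8, so 16 + 1 = 17.

17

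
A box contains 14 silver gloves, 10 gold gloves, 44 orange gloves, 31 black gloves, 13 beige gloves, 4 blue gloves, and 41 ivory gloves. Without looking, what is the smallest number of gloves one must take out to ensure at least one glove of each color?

154

The hardest color to obtain is blue: we could draw every other glove first — 157 − 4 = 153 gloves — without a single blue one.
The next draw must be blue, so 153 + 1 = 154.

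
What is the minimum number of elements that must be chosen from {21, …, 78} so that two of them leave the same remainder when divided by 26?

27

Group the integers by remainder mod 26; there are 26 residue classes, each nonempty in this range.
Choosing one from each class (26 integers) avoids any shared remainder.
One more choice must repeat a class, so two differ by a multiple of 26. Hence 26 + 1 = 27.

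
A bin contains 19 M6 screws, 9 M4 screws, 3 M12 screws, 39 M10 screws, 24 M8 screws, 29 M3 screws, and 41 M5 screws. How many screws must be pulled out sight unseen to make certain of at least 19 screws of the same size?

In the worst case we take at most 18 of each size, but all 9 M4 and all 3 M12 (fewer than 18), giving 18 + 9 + 3 + 18 + 18 + 18 + 18 = 102.
One more screw then forces some size to 19, so 102 + 1 = 103.

103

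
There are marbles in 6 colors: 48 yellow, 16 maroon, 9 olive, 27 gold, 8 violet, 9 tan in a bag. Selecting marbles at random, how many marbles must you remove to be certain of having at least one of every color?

110

The hardest color to obtain is violet: we could draw every other marble first — 117 − 8 = 109 marbles — without a single violet one.
The next draw must be violet, so 109 + 1 = 110.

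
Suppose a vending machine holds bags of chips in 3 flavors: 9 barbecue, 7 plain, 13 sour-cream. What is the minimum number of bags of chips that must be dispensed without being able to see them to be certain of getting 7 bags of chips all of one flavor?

The worst case takes 6 bags of chips of each flavor without reaching 7 of any: 3 × 6 = 18.
The next bag of chips must bring some flavor to 7, so 18 + 1 = 19.

19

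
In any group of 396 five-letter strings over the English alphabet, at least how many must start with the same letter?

16

There are 26 possible first letters, which serve as the pigeonholes.
If each of the 26 possible first letters held at most 15, the total would be at most 26 × 15 = 390 < 396, a contradiction.
So at least one holds ⌈396/26⌉ = 16.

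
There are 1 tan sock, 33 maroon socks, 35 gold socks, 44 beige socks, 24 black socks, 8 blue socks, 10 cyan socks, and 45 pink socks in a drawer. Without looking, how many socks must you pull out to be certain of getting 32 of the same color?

168

In the worst case we take at most 31 of each color, but all 1 tan, all 24 black, all 8 blue, and all 10 cyan (fewer than 31), giving 1 + 31 + 31 + 31 + 24 + 8 + 10 + 31 = 167.
One more sock then forces some color to 32, so 167 + 1 = 168.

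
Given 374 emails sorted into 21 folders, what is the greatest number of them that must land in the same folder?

18

If each of the 21 folders held at most 17, the total would be at most 21 × 17 = 357 < 374, a contradiction.
So at least one holds ⌈374/21⌉ = 18.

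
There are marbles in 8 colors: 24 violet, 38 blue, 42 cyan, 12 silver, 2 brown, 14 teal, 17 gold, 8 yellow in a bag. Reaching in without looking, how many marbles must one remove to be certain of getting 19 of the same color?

108

Treat the 8 colors as pigeonholes.
In the worst case we take at most 18 of each color, but all 12 silver, all 2 brown, all 14 teal, all 17 gold, and all 8 yellow (fewer than 18), giving 18 + 18 + 18 + 12 + 2 + 14 + 17 + 8 = 107.
One more marble then forces some color to 19, so 107 + 1 = 108.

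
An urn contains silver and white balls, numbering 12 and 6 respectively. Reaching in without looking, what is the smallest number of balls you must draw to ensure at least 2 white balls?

14

The worst case draws every non-white ball first: 12.
The next 2 draws are then forced to be white, giving 12 + 2 = 14.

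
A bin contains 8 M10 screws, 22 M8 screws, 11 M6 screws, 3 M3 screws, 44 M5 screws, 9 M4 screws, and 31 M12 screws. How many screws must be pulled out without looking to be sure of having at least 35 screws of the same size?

In the worst case we take at most 34 of each size, but all 8 M10, all 22 M8, all 11 M6, all 3 M3, all 9 M4, and all 31 M12 (fewer than 34), giving 8 + 22 + 11 + 3 + 34 + 9 + 31 = 118.
One more screw then forces some size to 35, so 118 + 1 = 119.

119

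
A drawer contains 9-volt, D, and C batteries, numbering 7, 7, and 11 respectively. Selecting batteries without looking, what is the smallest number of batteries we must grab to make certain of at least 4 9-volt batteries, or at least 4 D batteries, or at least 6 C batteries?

Each of the 3 types has its own threshold; avoid all of them simultaneously.
The worst case stops just short of every target: 3 9-volt, 3 D, 5 C — 3 + 3 + 5 = 11 batteries.
One more battery must push some type to its target, so 11 + 1 = 12.

12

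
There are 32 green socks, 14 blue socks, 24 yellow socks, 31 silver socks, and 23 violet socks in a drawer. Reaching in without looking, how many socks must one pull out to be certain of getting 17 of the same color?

In the worst case we take at most 16 of each color, but all 14 blue (fewer than 16), giving 16 + 14 + 16 + 16 + 16 = 78.
One more sock then forces some color to 17, so 78 + 1 = 79.

79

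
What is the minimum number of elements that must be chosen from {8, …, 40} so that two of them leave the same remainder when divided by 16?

17

Group the integers by remainder mod 16; there are 16 residue classes, each nonempty in this range.
Choosing one from each class (16 integers) avoids any shared remainder.
One more choice must repeat a class, so two differ by a multiple of 16. Hence 16 + 1 = 17.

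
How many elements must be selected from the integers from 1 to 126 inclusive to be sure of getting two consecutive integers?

64

Partition {1, …, 126} into 63 pairs: {1,2}, {3,4}, …, {125,126}.
Choosing 63 integers — say the 63 even numbers 2, 4, …, 126 — takes one from each pair and avoids the property.
Choosing 64 forces two into the same pair by pigeonhole, and those are consecutive. So 64.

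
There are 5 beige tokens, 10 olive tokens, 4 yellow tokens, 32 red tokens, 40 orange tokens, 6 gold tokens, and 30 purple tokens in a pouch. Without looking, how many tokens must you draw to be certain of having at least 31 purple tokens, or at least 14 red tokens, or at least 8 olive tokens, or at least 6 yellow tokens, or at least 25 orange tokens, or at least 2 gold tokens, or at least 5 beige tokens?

84

The worst case stops just short of every target: 4 beige, 7 olive, all 4 yellow, 13 red, 24 orange, 1 gold, 30 purple — 4 + 7 + 4 + 13 + 24 + 1 + 30 = 83 tokens.
One more token must push some color to its target, so 83 + 1 = 84.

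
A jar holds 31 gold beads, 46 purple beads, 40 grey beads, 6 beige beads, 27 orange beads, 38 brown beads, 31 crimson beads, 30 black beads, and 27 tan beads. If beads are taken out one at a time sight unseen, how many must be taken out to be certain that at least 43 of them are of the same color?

273

In the worst case we take at most 42 of each color, but all 31 gold, all 40 grey, all 6 beige, all 27 orange, all 38 brown, all 31 crimson, all 30 black, and all 27 tan (fewer than 42), giving 31 + 42 + 40 + 6 + 27 + 38 + 31 + 30 + 27 = 272.
One more bead then forces some color to 43, so 272 + 1 = 273.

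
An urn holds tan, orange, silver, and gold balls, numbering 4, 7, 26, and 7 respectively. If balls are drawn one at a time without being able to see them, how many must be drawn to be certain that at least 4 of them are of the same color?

13

Treat the 4 colors as pigeonholes.
The worst case takes 3 balls of each color without reaching 4 of any: 4 × 3 = 12.
The next ball must bring some color to 4, so 12 + 1 = 13.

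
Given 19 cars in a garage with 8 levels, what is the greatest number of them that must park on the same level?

The 19 cars fall into 8 levels.
If each of the 8 levels held at most 2, the total would be at most 8 × 2 = 16 < 19, a contradiction.
So at least one holds ⌈19/8⌉ = 3.

3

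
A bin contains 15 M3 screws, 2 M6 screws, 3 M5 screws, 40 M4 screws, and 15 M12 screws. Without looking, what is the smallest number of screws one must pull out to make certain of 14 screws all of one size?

Treat the 5 sizes as pigeonholes.
In the worst case we take at most 13 of each size, but all 2 M6 and all 3 M5 (fewer than 13), giving 13 + 2 + 3 + 13 + 13 = 44.
One more screw then forces some size to 14, so 44 + 1 = 45.

45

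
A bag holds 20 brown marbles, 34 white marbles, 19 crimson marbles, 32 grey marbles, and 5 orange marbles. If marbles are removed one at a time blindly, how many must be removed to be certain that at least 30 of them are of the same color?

In the worst case we take at most 29 of each color, but all 20 brown, all 19 crimson, and all 5 orange (fewer than 29), giving 20 + 29 + 19 + 29 + 5 = 102.
One more marble then forces some color to 30, so 102 + 1 = 103.

103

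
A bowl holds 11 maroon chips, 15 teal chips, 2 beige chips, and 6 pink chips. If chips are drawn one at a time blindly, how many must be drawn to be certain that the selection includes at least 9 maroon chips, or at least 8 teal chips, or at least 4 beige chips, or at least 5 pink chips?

Each of the 4 colors has its own threshold; avoid all of them simultaneously.
The worst case stops just short of every target: 8 maroon, 7 teal, all 2 beige, 4 pink — 8 + 7 + 2 + 4 = 21 chips.
One more chip must push some color to its target, so 21 + 1 = 22.

22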